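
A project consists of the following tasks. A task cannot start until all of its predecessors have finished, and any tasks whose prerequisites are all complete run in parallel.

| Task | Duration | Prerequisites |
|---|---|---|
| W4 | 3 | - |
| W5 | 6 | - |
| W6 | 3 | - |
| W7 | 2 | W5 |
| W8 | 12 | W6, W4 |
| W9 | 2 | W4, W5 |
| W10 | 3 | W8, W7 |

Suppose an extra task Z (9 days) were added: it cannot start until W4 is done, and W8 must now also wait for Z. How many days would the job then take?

Originally the job takes 18 days.
With Z inserted, W8 now waits for max(W6, W4, Z).
New critical path: W4→Z→W8→W10 = 3+9+12+3 = 27 ⇒ 27 days.

27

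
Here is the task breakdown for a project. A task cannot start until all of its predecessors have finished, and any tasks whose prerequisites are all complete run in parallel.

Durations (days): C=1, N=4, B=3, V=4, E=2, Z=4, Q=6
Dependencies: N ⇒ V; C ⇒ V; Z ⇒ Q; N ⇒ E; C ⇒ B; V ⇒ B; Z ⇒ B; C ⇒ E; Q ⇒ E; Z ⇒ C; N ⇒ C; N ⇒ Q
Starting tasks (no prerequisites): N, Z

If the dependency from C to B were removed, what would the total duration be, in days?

Before: longest chain N→Q→E = 4+6+2 = 12, finish 12.
Dropping C→B doesn't change B's earliest start (9); another predecessor still binds.
The longest chain is now N→Q→E = 4+6+2 = 12, so the project takes 12 days.

12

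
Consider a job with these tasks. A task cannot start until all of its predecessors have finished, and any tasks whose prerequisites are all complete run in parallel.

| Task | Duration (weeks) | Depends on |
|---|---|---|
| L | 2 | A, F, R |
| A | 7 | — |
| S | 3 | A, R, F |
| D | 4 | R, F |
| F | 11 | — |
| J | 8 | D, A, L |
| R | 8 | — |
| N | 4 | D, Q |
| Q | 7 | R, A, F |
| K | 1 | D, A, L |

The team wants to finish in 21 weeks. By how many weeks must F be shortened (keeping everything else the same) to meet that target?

Current finish: 23 weeks; target: 21.
F is on every critical path, so each week cut from F cuts the finish by one (this holds down to a finish of 20).
Need 23 − 21 = 2 weeks off F → F becomes 9 weeks, finish becomes 21.

2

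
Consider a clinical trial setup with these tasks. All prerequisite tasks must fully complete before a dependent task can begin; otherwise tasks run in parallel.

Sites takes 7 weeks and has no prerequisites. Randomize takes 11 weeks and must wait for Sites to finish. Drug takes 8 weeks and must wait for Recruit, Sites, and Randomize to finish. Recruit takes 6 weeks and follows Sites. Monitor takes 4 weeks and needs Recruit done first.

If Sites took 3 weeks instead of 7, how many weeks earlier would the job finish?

Critical path before the change: Sites→Randomize→Drug = 7+11+8 = 26 giving 26 weeks.
Sites is on the critical path; changing it to 3 makes that path 22 weeks.
That remains the longest chain; total 22 weeks.
Change in finish: 22 − 26 = -4 weeks.

4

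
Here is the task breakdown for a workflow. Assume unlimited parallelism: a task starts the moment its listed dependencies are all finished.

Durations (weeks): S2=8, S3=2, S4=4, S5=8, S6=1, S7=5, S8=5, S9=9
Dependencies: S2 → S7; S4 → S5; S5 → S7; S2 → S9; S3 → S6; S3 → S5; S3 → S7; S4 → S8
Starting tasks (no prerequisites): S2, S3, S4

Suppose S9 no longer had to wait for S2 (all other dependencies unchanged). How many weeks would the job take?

With the dependency in place, S2→S9 = 8+9 = 17 sets the finish at 17 weeks.
Without S2→S9, S9's earliest start moves from 8 to 0.
The longest chain is now S4→S5→S7 = 4+8+5 = 17, so the job takes 17 weeks.

17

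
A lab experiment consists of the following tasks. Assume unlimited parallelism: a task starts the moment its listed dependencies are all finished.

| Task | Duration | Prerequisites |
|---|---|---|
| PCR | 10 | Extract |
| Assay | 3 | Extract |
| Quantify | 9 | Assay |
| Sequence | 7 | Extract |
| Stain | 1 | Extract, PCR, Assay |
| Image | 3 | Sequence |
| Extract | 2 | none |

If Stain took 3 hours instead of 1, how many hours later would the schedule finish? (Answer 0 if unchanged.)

Actual critical path: Extract→Assay→Quantify = 2+3+9 = 14 ⇒ 14 hours.
Stain is off the critical path — its longest chain is 13 hours, giving 1 of slack.
New critical path: Extract→PCR→Stain = 2+10+3 = 15 ⇒ 15 hours.
Change in finish: 15 − 14 = +1 hours.

1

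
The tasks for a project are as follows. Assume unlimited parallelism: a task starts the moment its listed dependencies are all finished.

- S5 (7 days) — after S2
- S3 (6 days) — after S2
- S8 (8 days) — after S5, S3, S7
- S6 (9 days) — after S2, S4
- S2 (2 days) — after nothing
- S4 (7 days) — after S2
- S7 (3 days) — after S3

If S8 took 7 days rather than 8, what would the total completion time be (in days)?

The binding path is S2→S3→S7→S8 = 2+6+3+8 = 19; finish at 19 days.
S8 lies on that path, so at 7 days the path becomes 18 days.
That remains the longest chain; total 18 days.

18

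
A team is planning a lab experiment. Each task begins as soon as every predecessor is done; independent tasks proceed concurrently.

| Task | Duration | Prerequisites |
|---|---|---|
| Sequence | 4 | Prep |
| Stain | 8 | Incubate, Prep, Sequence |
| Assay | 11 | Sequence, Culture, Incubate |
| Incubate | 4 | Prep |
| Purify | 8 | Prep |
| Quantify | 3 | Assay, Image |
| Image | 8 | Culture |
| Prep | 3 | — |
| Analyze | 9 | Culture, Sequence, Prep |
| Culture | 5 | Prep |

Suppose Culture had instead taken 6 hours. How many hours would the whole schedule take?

23

As given, the longest chain is Prep→Culture→Assay→Quantify = 3+5+11+3 = 22, so the finish is 22 hours.
Since Culture is critical, the +1 change carries straight to that chain (now 23 hours).
No other chain overtakes it, so the finish is 23 hours.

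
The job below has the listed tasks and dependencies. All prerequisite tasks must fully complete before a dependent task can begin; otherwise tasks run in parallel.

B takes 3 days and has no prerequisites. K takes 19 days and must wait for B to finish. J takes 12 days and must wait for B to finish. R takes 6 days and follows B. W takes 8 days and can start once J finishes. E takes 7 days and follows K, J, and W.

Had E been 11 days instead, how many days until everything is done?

34

Actual critical path: B→J→W→E = 3+12+8+7 = 30 ⇒ 30 days.
E lies on that path, so at 11 days the path becomes 34 days.
That remains the longest chain; total 34 days.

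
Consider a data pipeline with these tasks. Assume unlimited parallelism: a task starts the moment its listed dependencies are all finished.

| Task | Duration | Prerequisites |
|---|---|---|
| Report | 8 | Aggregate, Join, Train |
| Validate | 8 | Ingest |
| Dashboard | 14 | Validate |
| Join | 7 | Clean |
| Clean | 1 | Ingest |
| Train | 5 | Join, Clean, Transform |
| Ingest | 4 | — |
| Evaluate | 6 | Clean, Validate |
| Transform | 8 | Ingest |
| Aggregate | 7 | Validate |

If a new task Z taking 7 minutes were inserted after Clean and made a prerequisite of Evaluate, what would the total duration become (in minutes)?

Originally the project takes 27 minutes.
With Z inserted, Evaluate now waits for max(Clean, Validate, Z).
New critical path: Ingest→Validate→Aggregate→Report = 4+8+7+8 = 27 ⇒ 27 minutes.

27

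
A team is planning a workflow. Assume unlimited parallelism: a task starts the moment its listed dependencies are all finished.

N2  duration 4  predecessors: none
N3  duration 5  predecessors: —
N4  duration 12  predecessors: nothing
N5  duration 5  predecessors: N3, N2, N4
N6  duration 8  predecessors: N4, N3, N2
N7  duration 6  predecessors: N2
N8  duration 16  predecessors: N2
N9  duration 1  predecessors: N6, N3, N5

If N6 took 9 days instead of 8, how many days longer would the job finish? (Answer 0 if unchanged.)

1

Actual critical path: N4→N6→N9 = 12+8+1 = 21 ⇒ 21 days.
N6 is on the critical path; changing it to 9 makes that path 22 days.
No other chain overtakes it, so the finish is 22 days.
Change in finish: 22 − 21 = +1 days.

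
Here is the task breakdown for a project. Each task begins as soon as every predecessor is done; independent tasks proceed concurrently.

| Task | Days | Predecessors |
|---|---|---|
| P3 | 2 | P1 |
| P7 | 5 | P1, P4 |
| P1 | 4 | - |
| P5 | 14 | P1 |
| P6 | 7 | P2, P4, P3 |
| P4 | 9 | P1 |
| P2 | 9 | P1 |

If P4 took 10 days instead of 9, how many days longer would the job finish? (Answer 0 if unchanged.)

Actual critical path: P1→P4→P6 = 4+9+7 = 20 ⇒ 20 days.
P4 lies on that path, so at 10 days the path becomes 21 days.
No other chain overtakes it, so the finish is 21 days.
Change in finish: 21 − 20 = +1 days.

1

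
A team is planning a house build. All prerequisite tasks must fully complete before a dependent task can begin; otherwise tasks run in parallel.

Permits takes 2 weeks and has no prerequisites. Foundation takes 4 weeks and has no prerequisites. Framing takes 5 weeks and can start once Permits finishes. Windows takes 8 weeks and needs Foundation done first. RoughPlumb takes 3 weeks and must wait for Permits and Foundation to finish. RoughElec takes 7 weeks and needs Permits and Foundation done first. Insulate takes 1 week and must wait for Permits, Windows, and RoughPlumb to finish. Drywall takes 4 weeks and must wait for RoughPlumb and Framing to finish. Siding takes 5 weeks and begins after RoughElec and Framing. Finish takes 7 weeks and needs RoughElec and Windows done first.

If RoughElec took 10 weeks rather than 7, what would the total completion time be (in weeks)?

Baseline: Foundation→Windows→Finish = 4+8+7 = 19 → 19 weeks.
RoughElec is off the critical path — its longest chain is 18 weeks, giving 1 of slack.
New critical path: Foundation→RoughElec→Finish = 4+10+7 = 21 ⇒ 21 weeks.

21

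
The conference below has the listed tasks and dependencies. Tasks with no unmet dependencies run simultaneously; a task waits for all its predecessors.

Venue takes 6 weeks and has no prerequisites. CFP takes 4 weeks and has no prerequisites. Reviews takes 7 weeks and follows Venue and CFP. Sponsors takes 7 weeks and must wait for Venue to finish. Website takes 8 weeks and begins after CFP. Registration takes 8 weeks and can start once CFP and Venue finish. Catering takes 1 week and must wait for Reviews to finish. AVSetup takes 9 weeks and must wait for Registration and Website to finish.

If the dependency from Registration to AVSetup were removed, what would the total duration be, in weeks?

With the dependency in place, Venue→Registration→AVSetup = 6+8+9 = 23 sets the finish at 23 weeks.
Without Registration→AVSetup, AVSetup's earliest start moves from 14 to 12.
The longest chain is now CFP→Website→AVSetup = 4+8+9 = 21, so the schedule takes 21 weeks.

21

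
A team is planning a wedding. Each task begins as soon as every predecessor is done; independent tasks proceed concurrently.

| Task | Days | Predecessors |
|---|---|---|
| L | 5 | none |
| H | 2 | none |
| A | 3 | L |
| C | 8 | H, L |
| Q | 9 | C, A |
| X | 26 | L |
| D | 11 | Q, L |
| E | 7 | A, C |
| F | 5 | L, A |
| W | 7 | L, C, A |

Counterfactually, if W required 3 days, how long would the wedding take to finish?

33

Actual critical path: L→C→Q→D = 5+8+9+11 = 33 ⇒ 33 days.
W is off the critical path — its longest chain is 20 days, giving 13 of slack.
That remains the longest chain; total 33 days.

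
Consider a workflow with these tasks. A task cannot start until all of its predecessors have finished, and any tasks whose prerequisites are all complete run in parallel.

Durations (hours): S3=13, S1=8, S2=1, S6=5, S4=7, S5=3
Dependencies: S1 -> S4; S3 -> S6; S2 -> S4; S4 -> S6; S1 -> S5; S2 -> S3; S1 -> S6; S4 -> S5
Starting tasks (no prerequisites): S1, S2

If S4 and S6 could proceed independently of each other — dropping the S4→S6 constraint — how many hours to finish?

19

Before: longest chain S1→S4→S6 = 8+7+5 = 20, finish 20.
Without S4→S6, S6's earliest start moves from 15 to 14.
New critical path: S2→S3→S6 = 1+13+5 = 19 ⇒ 19 hours.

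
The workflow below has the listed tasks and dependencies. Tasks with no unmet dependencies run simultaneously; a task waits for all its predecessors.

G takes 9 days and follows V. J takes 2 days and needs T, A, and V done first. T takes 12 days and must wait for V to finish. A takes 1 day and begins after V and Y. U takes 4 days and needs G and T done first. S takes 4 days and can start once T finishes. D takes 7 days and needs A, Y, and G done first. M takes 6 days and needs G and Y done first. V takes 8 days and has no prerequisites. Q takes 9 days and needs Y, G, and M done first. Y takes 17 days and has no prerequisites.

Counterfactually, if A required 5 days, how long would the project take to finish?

Actual critical path: Y→M→Q = 17+6+9 = 32 ⇒ 32 days.
A is off the critical path — its longest chain is 25 days, giving 7 of slack.
No other chain overtakes it, so the finish is 32 days.

32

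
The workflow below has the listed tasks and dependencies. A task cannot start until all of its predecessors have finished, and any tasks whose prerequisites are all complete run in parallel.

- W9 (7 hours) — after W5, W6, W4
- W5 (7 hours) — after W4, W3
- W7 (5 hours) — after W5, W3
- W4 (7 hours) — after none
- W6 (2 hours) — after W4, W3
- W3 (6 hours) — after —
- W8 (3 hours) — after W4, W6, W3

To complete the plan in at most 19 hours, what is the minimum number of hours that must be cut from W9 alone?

Current finish: 21 hours; target: 19.
W9 is on every critical path, so each hour cut from W9 cuts the finish by one (this holds down to a finish of 19).
Need 21 − 19 = 2 hours off W9 → W9 becomes 5 hours, finish becomes 19.

2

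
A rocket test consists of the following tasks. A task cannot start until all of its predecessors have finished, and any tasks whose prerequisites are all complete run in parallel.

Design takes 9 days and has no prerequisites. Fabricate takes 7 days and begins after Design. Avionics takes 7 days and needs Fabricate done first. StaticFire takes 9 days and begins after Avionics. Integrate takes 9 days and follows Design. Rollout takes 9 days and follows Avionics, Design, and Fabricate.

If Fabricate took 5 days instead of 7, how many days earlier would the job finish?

The binding path is Design→Fabricate→Avionics→StaticFire = 9+7+7+9 = 32; finish at 32 days.
Fabricate is on the critical path; changing it to 5 makes that path 30 days.
The critical path is still Design→Fabricate→Avionics→StaticFire; finish is now 30 days.
Change in finish: 30 − 32 = -2 days.

2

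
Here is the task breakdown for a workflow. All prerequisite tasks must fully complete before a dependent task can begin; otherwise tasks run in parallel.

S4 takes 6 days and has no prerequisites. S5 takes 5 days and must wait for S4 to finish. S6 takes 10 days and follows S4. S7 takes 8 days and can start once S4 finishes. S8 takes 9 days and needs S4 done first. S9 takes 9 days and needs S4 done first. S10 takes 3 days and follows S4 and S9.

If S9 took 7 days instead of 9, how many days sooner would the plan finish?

Critical path before the change: S4→S9→S10 = 6+9+3 = 18 giving 18 days.
S9 lies on that path, so at 7 days the path becomes 16 days.
New critical path: S4→S6 = 6+10 = 16 ⇒ 16 days.
Change in finish: 16 − 18 = -2 days.

2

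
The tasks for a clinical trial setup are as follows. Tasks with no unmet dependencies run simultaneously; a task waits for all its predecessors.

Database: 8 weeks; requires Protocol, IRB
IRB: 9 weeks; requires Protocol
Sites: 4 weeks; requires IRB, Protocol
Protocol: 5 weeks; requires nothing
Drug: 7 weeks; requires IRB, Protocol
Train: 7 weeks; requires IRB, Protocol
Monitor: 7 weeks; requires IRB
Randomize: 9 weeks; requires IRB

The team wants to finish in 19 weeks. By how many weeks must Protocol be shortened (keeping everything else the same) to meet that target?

4

Current finish: 23 weeks; target: 19.
Protocol is on every critical path, so each week cut from Protocol cuts the finish by one (this holds down to a finish of 19).
Need 23 − 19 = 4 weeks off Protocol → Protocol becomes 1 week, finish becomes 19.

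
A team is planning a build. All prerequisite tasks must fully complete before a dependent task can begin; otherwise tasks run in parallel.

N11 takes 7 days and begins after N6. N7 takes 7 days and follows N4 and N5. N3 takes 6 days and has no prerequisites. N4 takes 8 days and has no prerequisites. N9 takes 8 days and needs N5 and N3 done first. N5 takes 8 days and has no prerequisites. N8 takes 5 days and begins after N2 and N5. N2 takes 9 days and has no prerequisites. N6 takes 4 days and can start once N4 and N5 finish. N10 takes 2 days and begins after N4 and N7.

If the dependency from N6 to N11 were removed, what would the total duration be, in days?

17

With the dependency in place, N4→N6→N11 = 8+4+7 = 19 sets the finish at 19 days.
Without N6→N11, N11's earliest start moves from 12 to 0.
New critical path: N4→N7→N10 = 8+7+2 = 17 ⇒ 17 days.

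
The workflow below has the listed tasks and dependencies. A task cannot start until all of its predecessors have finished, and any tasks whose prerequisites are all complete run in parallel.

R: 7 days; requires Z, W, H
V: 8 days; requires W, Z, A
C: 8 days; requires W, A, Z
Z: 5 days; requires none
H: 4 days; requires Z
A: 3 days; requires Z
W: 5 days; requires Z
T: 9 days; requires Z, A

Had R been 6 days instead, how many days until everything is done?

18

Baseline: Z→W→C = 5+5+8 = 18 → 18 days.
R is off the critical path — its longest chain is 17 days, giving 1 of slack.
The critical path is still Z→W→C; finish is now 18 days.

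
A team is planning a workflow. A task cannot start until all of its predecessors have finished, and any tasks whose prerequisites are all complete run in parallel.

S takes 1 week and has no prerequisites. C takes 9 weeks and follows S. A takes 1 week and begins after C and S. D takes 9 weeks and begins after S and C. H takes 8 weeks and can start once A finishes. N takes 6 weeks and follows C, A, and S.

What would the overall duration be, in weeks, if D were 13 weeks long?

23

Critical path before the change: S→C→D = 1+9+9 = 19 giving 19 weeks.
D is on the critical path; changing it to 13 makes that path 23 weeks.
No other chain overtakes it, so the finish is 23 weeks.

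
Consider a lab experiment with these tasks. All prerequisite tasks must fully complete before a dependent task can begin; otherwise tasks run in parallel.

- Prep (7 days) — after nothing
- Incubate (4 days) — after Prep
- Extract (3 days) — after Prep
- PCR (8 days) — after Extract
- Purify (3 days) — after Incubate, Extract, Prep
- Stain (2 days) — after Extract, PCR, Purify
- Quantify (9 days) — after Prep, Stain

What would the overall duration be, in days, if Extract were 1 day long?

27

As given, the longest chain is Prep→Extract→PCR→Stain→Quantify = 7+3+8+2+9 = 29, so the finish is 29 days.
Since Extract is critical, the -2 change carries straight to that chain (now 27 days).
The critical path is still Prep→Extract→PCR→Stain→Quantify; finish is now 27 days.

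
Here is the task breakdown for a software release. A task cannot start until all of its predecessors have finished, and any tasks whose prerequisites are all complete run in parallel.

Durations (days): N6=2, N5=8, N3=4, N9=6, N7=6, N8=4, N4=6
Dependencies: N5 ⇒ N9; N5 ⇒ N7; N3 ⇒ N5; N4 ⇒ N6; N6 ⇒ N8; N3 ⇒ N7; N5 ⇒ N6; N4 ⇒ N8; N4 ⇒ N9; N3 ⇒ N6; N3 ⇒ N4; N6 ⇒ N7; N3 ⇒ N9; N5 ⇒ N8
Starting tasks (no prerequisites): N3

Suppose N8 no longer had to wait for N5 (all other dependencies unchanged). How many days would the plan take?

With the dependency in place, N3→N5→N6→N7 = 4+8+2+6 = 20 sets the finish at 20 days.
Dropping N5→N8 doesn't change N8's earliest start (14); another predecessor still binds.
The longest chain is now N3→N5→N6→N7 = 4+8+2+6 = 20, so the plan takes 20 days.

20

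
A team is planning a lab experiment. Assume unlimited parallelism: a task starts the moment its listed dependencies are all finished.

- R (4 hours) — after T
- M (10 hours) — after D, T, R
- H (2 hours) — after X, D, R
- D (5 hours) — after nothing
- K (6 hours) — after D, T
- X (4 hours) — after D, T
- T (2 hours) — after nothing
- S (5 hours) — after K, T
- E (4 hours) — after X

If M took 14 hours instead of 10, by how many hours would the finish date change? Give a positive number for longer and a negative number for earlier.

Baseline: T→R→M = 2+4+10 = 16 → 16 hours.
Since M is critical, the +4 change carries straight to that chain (now 20 hours).
That remains the longest chain; total 20 hours.
Change in finish: 20 − 16 = +4 hours.

4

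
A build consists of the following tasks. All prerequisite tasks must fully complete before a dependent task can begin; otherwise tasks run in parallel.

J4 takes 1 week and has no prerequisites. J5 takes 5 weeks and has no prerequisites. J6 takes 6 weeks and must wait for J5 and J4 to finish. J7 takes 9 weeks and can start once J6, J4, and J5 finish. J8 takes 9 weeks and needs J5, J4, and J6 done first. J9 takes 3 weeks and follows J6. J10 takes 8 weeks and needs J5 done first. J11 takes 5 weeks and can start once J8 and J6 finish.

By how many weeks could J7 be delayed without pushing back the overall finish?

5

Critical path: J5→J6→J8→J11 = 5+6+9+5 = 25, so the finish is 25 weeks.
The longest chain containing J7 totals 20 weeks.
Slack of J7 = 16 − 11 = 5 weeks.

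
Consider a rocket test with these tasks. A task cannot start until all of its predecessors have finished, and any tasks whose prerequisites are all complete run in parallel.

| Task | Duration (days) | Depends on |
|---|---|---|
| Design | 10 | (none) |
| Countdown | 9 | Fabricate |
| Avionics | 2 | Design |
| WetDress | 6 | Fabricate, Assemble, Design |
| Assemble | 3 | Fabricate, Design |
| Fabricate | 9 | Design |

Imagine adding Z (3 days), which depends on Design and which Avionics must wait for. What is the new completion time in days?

Originally the rocket test takes 28 days.
With Z inserted, Avionics now waits for max(Design, Z).
New critical path: Design→Fabricate→Assemble→WetDress = 10+9+3+6 = 28 ⇒ 28 days.

28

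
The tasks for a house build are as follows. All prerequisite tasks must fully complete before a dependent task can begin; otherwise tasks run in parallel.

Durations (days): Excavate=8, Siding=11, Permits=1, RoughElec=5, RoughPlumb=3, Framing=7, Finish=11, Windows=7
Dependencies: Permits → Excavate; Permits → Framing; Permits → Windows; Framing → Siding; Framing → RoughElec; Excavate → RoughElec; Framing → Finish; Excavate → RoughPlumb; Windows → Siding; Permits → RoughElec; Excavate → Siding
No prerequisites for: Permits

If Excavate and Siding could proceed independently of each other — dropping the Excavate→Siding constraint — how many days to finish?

19

Before: longest chain Permits→Excavate→Siding = 1+8+11 = 20, finish 20.
Without Excavate→Siding, Siding's earliest start moves from 9 to 8.
New critical path: Permits→Framing→Siding = 1+7+11 = 19 ⇒ 19 days.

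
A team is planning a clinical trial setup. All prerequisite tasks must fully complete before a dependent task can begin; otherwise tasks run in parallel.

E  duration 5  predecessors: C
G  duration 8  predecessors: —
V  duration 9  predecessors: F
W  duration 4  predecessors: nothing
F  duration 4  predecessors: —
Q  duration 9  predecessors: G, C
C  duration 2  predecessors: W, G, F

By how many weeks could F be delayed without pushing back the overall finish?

4

G→C→Q = 8+2+9 = 19 sets the makespan at 19 weeks.
F finishes as early as 4 and must finish by 8.
Slack of F = 4 − 0 = 4 weeks.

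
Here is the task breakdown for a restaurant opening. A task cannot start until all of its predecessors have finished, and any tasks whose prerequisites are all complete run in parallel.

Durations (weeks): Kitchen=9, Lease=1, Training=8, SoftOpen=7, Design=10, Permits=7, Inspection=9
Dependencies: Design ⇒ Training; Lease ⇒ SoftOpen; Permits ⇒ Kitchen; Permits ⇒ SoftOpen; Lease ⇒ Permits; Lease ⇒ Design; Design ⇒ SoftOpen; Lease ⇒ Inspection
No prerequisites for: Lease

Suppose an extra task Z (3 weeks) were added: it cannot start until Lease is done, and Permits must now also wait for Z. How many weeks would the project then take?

Originally the project takes 19 weeks.
With Z inserted, Permits now waits for max(Lease, Z).
New critical path: Lease→Z→Permits→Kitchen = 1+3+7+9 = 20 ⇒ 20 weeks.

20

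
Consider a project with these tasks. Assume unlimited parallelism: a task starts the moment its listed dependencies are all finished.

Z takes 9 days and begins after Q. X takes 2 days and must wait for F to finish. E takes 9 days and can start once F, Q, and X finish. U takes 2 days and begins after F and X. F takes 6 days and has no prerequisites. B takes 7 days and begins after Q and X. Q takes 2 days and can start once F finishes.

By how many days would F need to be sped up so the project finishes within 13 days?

Current finish: 17 days; target: 13.
F is on every critical path, so each day cut from F cuts the finish by one (this holds down to a finish of 12).
Need 17 − 13 = 4 days off F → F becomes 2 days, finish becomes 13.

4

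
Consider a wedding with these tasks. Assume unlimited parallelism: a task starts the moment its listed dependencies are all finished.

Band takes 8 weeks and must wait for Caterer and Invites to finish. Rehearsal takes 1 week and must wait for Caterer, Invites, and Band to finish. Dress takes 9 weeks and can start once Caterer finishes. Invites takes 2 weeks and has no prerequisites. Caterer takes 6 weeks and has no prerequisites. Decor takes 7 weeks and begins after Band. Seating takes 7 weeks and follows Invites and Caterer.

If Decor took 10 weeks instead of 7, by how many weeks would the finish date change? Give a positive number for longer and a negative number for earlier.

Actual critical path: Caterer→Band→Decor = 6+8+7 = 21 ⇒ 21 weeks.
Since Decor is critical, the +3 change carries straight to that chain (now 24 weeks).
That remains the longest chain; total 24 weeks.
Change in finish: 24 − 21 = +3 weeks.

3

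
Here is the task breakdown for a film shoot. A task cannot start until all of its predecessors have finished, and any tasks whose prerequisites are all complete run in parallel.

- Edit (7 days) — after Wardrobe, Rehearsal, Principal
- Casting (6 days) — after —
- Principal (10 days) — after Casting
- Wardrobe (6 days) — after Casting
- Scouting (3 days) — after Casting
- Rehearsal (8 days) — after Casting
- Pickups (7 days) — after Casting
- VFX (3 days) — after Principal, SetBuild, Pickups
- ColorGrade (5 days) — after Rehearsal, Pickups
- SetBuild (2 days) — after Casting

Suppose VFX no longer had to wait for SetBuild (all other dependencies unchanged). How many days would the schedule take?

Before: longest chain Casting→Principal→Edit = 6+10+7 = 23, finish 23.
Dropping SetBuild→VFX doesn't change VFX's earliest start (16); another predecessor still binds.
After: Casting→Principal→Edit = 6+10+7 = 23 → 23 days.

23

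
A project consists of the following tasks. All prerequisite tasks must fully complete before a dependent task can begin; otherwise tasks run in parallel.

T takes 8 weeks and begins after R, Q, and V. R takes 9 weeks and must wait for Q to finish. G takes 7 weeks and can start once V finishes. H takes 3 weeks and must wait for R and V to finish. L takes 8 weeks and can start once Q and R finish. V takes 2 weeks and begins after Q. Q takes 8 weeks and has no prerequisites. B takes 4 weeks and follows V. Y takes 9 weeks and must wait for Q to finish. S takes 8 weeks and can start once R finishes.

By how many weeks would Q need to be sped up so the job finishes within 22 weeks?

Current finish: 25 weeks; target: 22.
Q is on every critical path, so each week cut from Q cuts the finish by one (this holds down to a finish of 18).
Need 25 − 22 = 3 weeks off Q → Q becomes 5 weeks, finish becomes 22.

3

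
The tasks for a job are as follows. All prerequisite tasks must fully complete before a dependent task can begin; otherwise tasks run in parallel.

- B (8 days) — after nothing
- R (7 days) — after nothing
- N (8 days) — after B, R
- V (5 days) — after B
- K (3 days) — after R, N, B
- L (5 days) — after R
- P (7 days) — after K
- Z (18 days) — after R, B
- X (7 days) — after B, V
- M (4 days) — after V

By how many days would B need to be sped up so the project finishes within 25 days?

1

Current finish: 26 days; target: 25.
B is on every critical path, so each day cut from B cuts the finish by one (this holds down to a finish of 25).
Need 26 − 25 = 1 day off B → B becomes 7 days, finish becomes 25.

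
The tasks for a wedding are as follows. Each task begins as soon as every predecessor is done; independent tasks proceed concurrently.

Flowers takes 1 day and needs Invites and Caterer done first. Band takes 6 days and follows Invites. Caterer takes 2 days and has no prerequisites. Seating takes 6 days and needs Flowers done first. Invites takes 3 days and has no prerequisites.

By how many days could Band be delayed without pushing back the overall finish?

The longest chain is Invites→Flowers→Seating = 3+1+6 = 10; overall finish 10 days.
The longest chain containing Band totals 9 days.
Float = 10 − 9 = 1.

1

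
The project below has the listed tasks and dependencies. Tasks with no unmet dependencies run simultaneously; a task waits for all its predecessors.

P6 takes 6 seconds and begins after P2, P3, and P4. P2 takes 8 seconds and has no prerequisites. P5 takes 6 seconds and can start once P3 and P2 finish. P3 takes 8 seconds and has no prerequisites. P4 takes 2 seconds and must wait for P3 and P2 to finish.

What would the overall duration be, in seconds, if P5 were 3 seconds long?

Baseline: P2→P4→P6 = 8+2+6 = 16 → 16 seconds.
P5 has 2 seconds of float (longest path through it is 14).
The critical path is still P2→P4→P6; finish is now 16 seconds.

16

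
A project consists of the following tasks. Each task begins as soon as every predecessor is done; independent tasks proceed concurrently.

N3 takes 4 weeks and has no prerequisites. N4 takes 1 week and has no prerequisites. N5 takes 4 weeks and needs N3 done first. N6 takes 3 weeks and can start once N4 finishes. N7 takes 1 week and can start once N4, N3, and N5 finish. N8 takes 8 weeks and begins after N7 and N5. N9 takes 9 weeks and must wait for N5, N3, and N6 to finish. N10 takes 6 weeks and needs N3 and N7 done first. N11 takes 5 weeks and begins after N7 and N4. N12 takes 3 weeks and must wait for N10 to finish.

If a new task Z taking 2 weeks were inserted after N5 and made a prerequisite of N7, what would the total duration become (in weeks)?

Originally the job takes 18 weeks.
With Z inserted, N7 now waits for max(N4, N3, N5, Z).
New critical path: N3→N5→Z→N7→N10→N12 = 4+4+2+1+6+3 = 20 ⇒ 20 weeks.

20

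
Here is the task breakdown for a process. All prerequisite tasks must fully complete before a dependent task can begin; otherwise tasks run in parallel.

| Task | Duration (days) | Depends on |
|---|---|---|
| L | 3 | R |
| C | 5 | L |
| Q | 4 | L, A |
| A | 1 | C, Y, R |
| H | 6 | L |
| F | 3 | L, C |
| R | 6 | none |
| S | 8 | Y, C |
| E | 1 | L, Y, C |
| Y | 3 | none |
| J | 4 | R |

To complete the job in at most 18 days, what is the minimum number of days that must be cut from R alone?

4

Current finish: 22 days; target: 18.
R is on every critical path, so each day cut from R cuts the finish by one (this holds down to a finish of 17).
Need 22 − 18 = 4 days off R → R becomes 2 days, finish becomes 18.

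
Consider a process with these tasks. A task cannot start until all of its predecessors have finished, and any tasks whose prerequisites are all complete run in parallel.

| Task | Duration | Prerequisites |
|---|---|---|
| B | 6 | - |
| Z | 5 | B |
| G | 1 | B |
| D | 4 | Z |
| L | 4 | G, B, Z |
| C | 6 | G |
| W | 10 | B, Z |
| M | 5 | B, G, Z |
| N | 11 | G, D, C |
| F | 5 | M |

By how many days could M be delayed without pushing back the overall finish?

B→Z→D→N = 6+5+4+11 = 26 sets the makespan at 26 days.
The longest chain containing M totals 21 days.
So M can slip 21 − 16 = 5 days.

5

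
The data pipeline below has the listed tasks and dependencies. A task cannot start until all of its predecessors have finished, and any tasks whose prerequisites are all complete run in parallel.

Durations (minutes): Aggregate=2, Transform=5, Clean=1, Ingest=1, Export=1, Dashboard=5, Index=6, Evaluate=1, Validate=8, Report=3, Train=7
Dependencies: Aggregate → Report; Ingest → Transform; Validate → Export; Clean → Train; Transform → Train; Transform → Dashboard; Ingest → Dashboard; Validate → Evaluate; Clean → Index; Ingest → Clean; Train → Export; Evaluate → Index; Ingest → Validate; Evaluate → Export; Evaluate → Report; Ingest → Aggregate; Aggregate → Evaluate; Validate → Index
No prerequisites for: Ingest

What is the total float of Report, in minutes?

Ingest→Validate→Evaluate→Index = 1+8+1+6 = 16 sets the makespan at 16 minutes.
Longest path through Report: 13 minutes (earliest finish 13, latest finish 16).
So Report can slip 16 − 13 = 3 minutes.

3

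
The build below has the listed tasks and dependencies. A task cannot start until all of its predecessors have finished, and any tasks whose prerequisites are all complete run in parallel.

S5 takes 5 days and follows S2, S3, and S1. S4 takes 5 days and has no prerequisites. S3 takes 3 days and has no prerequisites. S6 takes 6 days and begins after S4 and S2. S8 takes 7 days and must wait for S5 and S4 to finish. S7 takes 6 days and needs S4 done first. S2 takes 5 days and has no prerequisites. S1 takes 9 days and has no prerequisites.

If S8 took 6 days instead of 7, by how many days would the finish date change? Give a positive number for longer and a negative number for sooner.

-1

Baseline: S1→S5→S8 = 9+5+7 = 21 → 21 days.
S8 is on the critical path; changing it to 6 makes that path 20 days.
No other chain overtakes it, so the finish is 20 days.
Change in finish: 20 − 21 = -1 days.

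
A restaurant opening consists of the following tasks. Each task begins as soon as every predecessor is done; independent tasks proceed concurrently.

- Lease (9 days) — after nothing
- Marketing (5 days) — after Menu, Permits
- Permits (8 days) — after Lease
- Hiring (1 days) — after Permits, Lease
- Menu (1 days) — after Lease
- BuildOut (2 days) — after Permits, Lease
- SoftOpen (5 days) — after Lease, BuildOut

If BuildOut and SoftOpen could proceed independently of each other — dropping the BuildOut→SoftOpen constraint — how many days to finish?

22

Original critical path: Lease→Permits→BuildOut→SoftOpen = 9+8+2+5 = 24 ⇒ 24 days.
Without BuildOut→SoftOpen, SoftOpen's earliest start moves from 19 to 9.
New critical path: Lease→Permits→Marketing = 9+8+5 = 22 ⇒ 22 days.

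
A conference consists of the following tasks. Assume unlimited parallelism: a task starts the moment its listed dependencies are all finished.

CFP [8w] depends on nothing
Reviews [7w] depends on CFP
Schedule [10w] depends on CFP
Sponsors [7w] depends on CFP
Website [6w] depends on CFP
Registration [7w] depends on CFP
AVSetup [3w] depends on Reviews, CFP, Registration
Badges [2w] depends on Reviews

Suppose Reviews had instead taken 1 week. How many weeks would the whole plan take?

18

Critical path before the change: CFP→Reviews→AVSetup = 8+7+3 = 18 giving 18 weeks.
Reviews is on the critical path; changing it to 1 makes that path 12 weeks.
New critical path: CFP→Schedule = 8+10 = 18 ⇒ 18 weeks.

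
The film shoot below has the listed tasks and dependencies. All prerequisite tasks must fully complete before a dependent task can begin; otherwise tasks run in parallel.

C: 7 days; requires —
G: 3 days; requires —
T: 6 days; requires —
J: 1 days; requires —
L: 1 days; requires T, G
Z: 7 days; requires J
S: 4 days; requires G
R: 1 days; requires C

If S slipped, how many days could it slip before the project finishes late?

The longest chain is C→R = 7+1 = 8; overall finish 8 days.
Longest path through S: 7 days (earliest finish 7, latest finish 8).
Float = 8 − 7 = 1.

1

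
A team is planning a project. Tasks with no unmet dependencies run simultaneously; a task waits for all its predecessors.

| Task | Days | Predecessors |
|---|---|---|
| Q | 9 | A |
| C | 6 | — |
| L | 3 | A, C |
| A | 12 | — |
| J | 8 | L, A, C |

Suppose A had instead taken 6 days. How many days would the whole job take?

Actual critical path: A→L→J = 12+3+8 = 23 ⇒ 23 days.
A lies on that path, so at 6 days the path becomes 17 days.
The binding chain switches to C→L→J = 6+3+8 = 17; finish 17 days.

17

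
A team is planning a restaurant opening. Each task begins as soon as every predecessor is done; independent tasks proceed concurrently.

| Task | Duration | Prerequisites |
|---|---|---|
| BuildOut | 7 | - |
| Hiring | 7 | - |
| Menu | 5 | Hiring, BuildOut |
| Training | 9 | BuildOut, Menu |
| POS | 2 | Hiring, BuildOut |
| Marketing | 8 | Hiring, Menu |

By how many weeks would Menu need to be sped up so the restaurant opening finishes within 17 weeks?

4

Current finish: 21 weeks; target: 17.
Menu is on every critical path, so each week cut from Menu cuts the finish by one (this holds down to a finish of 17).
Need 21 − 17 = 4 weeks off Menu → Menu becomes 1 week, finish becomes 17.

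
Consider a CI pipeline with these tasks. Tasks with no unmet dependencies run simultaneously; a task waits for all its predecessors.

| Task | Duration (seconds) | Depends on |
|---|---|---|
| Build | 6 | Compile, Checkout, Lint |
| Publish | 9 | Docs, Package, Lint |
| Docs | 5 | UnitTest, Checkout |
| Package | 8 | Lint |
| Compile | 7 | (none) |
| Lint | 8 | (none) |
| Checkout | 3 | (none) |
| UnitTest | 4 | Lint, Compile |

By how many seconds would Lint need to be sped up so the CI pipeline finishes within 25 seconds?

Current finish: 26 seconds; target: 25.
Lint is on every critical path, so each second cut from Lint cuts the finish by one (this holds down to a finish of 25).
Need 26 − 25 = 1 second off Lint → Lint becomes 7 seconds, finish becomes 25.

1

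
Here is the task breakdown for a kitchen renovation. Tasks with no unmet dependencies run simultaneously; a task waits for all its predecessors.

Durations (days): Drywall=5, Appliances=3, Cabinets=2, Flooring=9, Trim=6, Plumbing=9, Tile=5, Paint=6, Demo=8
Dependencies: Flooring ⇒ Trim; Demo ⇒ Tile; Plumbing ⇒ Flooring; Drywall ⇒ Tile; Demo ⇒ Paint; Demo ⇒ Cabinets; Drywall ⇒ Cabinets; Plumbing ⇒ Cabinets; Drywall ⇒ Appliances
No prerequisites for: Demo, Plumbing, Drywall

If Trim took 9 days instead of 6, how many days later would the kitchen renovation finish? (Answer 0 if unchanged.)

3

Actual critical path: Plumbing→Flooring→Trim = 9+9+6 = 24 ⇒ 24 days.
Trim is on the critical path; changing it to 9 makes that path 27 days.
That remains the longest chain; total 27 days.
Change in finish: 27 − 24 = +3 days.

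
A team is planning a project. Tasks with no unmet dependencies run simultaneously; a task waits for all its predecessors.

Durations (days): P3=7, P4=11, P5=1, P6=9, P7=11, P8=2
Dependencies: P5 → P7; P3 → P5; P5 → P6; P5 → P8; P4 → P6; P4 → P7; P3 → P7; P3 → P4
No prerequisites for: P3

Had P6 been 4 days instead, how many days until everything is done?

29

Actual critical path: P3→P4→P7 = 7+11+11 = 29 ⇒ 29 days.
The longest path through P6 is only 27 days, so P6 has float 2.
No other chain overtakes it, so the finish is 29 days.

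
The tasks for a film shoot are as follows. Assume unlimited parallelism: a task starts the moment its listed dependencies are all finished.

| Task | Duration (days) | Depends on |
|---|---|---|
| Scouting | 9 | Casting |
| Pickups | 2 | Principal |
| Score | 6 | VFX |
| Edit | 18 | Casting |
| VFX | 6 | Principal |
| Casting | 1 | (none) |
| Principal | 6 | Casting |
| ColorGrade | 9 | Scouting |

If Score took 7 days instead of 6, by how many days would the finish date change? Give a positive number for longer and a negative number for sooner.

1

Actual critical path: Casting→Principal→VFX→Score = 1+6+6+6 = 19 ⇒ 19 days.
Since Score is critical, the +1 change carries straight to that chain (now 20 days).
That remains the longest chain; total 20 days.
Change in finish: 20 − 19 = +1 days.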